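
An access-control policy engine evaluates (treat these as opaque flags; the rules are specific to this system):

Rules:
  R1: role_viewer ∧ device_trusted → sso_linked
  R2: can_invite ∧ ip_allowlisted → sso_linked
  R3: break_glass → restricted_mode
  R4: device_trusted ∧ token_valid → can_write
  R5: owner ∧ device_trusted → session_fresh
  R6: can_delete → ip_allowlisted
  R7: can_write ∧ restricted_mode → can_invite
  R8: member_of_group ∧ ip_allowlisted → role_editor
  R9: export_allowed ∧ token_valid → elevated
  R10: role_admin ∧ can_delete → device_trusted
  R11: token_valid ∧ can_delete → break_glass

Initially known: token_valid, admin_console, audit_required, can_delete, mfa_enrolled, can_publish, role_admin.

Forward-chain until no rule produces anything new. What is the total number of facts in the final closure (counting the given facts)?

[1] R6 [can_delete → ip_allowlisted]; R10 [role_admin ∧ can_delete → device_trusted]; R11 [token_valid ∧ can_delete → break_glass]. ⇒ new: ip_allowlisted, device_trusted, break_glass.
[2] R3 [break_glass → restricted_mode]; R4 [device_trusted ∧ token_valid → can_write]. ⇒ new: restricted_mode, can_write.
[3] R7 [can_write ∧ restricted_mode → can_invite]. ⇒ new: can_invite.
[4] R2 [can_invite ∧ ip_allowlisted → sso_linked]. ⇒ new: sso_linked.
Closure: {admin_console, audit_required, break_glass, can_delete, can_invite, can_publish, can_write, device_trusted, ip_allowlisted, mfa_enrolled, restricted_mode, role_admin, sso_linked, token_valid} — 14 facts.

14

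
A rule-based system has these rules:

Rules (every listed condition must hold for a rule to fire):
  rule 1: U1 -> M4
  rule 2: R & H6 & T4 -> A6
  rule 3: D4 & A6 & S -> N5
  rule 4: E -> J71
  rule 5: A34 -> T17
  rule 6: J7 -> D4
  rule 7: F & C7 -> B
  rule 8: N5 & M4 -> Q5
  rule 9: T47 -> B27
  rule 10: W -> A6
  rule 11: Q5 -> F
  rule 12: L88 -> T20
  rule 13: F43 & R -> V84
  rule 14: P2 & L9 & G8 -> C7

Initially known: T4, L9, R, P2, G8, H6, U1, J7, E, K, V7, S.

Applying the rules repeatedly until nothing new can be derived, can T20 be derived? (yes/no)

Round 1 fires rule 1, rule 2, rule 4, rule 6, rule 14, giving M4, A6, J71, D4, C7.
Round 2 fires rule 3, giving N5.
Round 3 fires rule 8, giving Q5.
Round 4 fires rule 11, giving F.
Round 5 fires rule 7, giving B.
Fixed point reached. T20 is concluded only by rule 12; rule 12 needs L88 (never derived).

no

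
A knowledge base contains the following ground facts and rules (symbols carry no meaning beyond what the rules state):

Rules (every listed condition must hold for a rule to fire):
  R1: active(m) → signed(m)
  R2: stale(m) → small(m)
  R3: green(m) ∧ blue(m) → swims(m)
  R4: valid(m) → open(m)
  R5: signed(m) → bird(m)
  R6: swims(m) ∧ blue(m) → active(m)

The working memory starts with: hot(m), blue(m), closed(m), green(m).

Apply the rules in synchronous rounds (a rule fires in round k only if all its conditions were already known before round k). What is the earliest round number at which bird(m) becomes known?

Round 1 — R3, derive swims(m).
Round 2 — R6, derive active(m).
Round 3 — R1, derive signed(m).
Round 4 — R5, derive bird(m).
bird(m) first appears in round 4.

4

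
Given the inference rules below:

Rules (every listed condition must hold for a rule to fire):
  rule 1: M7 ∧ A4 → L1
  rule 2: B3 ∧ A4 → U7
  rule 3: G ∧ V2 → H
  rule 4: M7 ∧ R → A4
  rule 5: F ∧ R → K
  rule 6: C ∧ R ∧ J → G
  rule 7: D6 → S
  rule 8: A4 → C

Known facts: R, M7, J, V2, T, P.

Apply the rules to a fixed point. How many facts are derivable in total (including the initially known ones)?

Round 1: rule 4 [M7 ∧ R → A4]. New: A4.
Round 2: rule 1 [M7 ∧ A4 → L1]; rule 8 [A4 → C]. New: L1, C.
Round 3: rule 6 [C ∧ R ∧ J → G]. New: G.
Round 4: rule 3 [G ∧ V2 → H]. New: H.
Closure: {A4, C, G, H, J, L1, M7, P, R, T, V2} — 11 facts.

11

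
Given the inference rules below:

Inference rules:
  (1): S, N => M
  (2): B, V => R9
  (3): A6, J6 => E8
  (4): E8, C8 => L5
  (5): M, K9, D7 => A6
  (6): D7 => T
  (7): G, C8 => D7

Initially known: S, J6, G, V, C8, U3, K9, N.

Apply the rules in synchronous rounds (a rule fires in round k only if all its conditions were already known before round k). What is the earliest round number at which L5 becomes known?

4

Round 1 — (1), (7), derive M, D7.
Round 2 — (5), (6), derive A6, T.
Round 3 — (3), derive E8.
Round 4 — (4), derive L5.
L5 first appears in round 4.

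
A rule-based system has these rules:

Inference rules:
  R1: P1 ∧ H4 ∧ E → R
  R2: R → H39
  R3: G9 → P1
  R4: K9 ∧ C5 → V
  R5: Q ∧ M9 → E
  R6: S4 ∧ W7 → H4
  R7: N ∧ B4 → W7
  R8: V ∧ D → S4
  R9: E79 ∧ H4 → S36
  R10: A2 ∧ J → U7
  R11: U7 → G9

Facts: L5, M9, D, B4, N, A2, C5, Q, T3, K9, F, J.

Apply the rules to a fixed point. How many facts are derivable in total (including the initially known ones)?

Round 1 fires R4, R5, R7, R10, giving V, E, W7, U7.
Round 2 fires R8, R11, giving S4, G9.
Round 3 fires R3, R6, giving P1, H4.
Round 4 fires R1, giving R.
Round 5 fires R2, giving H39.
Closure: {A2, B4, C5, D, E, F, G9, H39, H4, J, K9, L5, M9, N, P1, Q, R, S4, T3, U7, V, W7} — 22 facts.

22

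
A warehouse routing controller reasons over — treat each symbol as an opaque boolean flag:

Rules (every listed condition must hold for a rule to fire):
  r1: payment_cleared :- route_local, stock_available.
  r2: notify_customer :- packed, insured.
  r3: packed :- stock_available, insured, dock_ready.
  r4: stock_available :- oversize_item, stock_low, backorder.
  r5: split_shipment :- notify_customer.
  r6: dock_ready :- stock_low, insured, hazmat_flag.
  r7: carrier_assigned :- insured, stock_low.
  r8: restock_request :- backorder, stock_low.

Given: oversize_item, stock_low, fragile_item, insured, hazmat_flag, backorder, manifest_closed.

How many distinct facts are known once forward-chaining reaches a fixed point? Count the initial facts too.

14

Round 1 — r4, r6, r7, r8, derive stock_available, dock_ready, carrier_assigned, restock_request.
Round 2 — r3, derive packed.
Round 3 — r2, derive notify_customer.
Round 4 — r5, derive split_shipment.
Closure: {backorder, carrier_assigned, dock_ready, fragile_item, hazmat_flag, insured, manifest_closed, notify_customer, oversize_item, packed, restock_request, split_shipment, stock_available, stock_low} — 14 facts.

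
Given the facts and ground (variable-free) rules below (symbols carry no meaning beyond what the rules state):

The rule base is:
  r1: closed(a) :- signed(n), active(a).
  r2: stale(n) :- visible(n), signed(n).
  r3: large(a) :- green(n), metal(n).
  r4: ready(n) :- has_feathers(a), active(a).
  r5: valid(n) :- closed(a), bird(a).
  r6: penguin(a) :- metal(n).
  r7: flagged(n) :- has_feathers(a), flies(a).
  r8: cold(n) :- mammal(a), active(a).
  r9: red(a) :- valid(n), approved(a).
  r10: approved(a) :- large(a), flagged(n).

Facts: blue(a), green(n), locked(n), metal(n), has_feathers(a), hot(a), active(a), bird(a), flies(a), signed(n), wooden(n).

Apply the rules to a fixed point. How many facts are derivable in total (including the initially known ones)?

Round 1: r1 [closed(a) :- signed(n), active(a).]; r3 [large(a) :- green(n), metal(n).]; r4 [ready(n) :- has_feathers(a), active(a).]; r6 [penguin(a) :- metal(n).]; r7 [flagged(n) :- has_feathers(a), flies(a).]. Adds closed(a), large(a), ready(n), penguin(a), flagged(n).
Round 2: r5 [valid(n) :- closed(a), bird(a).]; r10 [approved(a) :- large(a), flagged(n).]. Adds valid(n), approved(a).
Round 3: r9 [red(a) :- valid(n), approved(a).]. Adds red(a).
Closure: {active(a), approved(a), bird(a), blue(a), closed(a), flagged(n), flies(a), green(n), has_feathers(a), hot(a), large(a), locked(n), metal(n), penguin(a), ready(n), red(a), signed(n), valid(n), wooden(n)} — 19 facts.

19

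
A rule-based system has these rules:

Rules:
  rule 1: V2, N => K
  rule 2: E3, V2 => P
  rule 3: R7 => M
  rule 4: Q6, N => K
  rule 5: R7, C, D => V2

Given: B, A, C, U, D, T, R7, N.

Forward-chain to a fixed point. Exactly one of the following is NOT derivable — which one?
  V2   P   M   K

Round 1: rule 3 [R7 => M]; rule 5 [R7, C, D => V2]. New: M, V2.
Round 2: rule 1 [V2, N => K]. New: K.
Derived: K (round 2), V2 (round 1), M (round 1). P never appears in any round.

P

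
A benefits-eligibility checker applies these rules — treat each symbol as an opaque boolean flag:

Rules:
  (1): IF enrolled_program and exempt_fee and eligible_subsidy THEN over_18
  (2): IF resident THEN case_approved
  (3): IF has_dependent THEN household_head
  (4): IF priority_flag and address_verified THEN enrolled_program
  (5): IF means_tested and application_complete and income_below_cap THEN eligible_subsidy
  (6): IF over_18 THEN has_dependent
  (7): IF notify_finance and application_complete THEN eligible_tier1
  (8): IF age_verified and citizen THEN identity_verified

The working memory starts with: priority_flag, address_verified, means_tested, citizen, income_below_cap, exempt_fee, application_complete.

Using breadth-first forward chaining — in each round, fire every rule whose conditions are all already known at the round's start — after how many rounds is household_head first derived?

4

Round 1: (4) [IF priority_flag and address_verified THEN enrolled_program]; (5) [IF means_tested and application_complete and income_below_cap THEN eligible_subsidy]. Adds enrolled_program, eligible_subsidy.
Round 2: (1) [IF enrolled_program and exempt_fee and eligible_subsidy THEN over_18]. Adds over_18.
Round 3: (6) [IF over_18 THEN has_dependent]. Adds has_dependent.
Round 4: (3) [IF has_dependent THEN household_head]. Adds household_head.
household_head first appears in round 4.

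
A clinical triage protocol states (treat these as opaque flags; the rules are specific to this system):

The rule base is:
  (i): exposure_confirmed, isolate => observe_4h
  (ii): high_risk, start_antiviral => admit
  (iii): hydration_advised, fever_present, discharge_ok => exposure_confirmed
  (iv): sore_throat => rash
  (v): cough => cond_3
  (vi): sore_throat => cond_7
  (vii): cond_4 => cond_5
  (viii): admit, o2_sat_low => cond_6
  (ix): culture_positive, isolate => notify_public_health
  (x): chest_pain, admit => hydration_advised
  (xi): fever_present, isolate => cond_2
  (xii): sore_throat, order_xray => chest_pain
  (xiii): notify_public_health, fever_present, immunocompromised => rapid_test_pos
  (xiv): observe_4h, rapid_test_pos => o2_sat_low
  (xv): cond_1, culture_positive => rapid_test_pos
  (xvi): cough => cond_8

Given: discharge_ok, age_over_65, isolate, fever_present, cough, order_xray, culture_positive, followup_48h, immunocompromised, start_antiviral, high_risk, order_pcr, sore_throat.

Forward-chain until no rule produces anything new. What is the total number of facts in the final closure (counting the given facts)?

27

Round 1: (ii) [high_risk, start_antiviral => admit]; (iv) [sore_throat => rash]; (v) [cough => cond_3]; (vi) [sore_throat => cond_7]; (ix) [culture_positive, isolate => notify_public_health]; (xi) [fever_present, isolate => cond_2]; (xii) [sore_throat, order_xray => chest_pain]; (xvi) [cough => cond_8]. New: admit, rash, cond_3, cond_7, notify_public_health, cond_2, chest_pain, cond_8.
Round 2: (x) [chest_pain, admit => hydration_advised]; (xiii) [notify_public_health, fever_present, immunocompromised => rapid_test_pos]. New: hydration_advised, rapid_test_pos.
Round 3: (iii) [hydration_advised, fever_present, discharge_ok => exposure_confirmed]. New: exposure_confirmed.
Round 4: (i) [exposure_confirmed, isolate => observe_4h]. New: observe_4h.
Round 5: (xiv) [observe_4h, rapid_test_pos => o2_sat_low]. New: o2_sat_low.
Round 6: (viii) [admit, o2_sat_low => cond_6]. New: cond_6.
Closure: {admit, age_over_65, chest_pain, cond_2, cond_3, cond_6, cond_7, cond_8, cough, culture_positive, discharge_ok, exposure_confirmed, fever_present, followup_48h, high_risk, hydration_advised, immunocompromised, isolate, notify_public_health, o2_sat_low, observe_4h, order_pcr, order_xray, rapid_test_pos, rash, sore_throat, start_antiviral} — 27 facts.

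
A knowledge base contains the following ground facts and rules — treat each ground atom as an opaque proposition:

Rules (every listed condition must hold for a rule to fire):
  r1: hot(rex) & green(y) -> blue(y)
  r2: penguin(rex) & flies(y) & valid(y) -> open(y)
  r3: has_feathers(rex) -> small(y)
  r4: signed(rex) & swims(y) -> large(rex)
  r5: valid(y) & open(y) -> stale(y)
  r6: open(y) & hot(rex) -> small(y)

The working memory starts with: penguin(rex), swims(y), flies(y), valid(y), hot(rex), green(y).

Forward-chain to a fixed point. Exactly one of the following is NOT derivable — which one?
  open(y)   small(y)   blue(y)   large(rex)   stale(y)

Round 1 fires r1, r2, giving blue(y), open(y).
Round 2 fires r5, r6, giving stale(y), small(y).
Derived: small(y) (round 2), open(y) (round 1), stale(y) (round 2), blue(y) (round 1). large(rex) never appears in any round.

large(rex)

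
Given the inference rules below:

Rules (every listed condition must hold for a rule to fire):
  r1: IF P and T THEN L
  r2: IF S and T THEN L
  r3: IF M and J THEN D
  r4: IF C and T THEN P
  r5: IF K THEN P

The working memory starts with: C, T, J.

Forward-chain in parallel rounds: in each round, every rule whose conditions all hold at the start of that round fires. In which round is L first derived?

[1] r4 [IF C and T THEN P]. ⇒ new: P.
[2] r1 [IF P and T THEN L]. ⇒ new: L.
L first appears in round 2.

2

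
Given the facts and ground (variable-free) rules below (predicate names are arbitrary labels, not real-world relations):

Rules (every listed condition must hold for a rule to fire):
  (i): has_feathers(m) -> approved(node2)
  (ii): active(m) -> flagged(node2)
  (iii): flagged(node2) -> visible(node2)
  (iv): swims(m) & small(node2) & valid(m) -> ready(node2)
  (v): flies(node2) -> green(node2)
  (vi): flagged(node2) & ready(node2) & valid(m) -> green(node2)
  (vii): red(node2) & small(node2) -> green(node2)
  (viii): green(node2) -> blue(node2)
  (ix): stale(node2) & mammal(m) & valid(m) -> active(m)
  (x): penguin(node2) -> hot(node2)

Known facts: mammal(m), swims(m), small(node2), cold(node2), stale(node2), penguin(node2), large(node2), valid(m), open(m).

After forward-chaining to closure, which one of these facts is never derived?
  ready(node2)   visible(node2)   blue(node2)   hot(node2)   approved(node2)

Round 1 — (iv), (ix), (x), derive ready(node2), active(m), hot(node2).
Round 2 — (ii), derive flagged(node2).
Round 3 — (iii), (vi), derive visible(node2), green(node2).
Round 4 — (viii), derive blue(node2).
Derived: hot(node2) (round 1), ready(node2) (round 1), visible(node2) (round 3), blue(node2) (round 4). approved(node2) never appears in any round.

approved(node2)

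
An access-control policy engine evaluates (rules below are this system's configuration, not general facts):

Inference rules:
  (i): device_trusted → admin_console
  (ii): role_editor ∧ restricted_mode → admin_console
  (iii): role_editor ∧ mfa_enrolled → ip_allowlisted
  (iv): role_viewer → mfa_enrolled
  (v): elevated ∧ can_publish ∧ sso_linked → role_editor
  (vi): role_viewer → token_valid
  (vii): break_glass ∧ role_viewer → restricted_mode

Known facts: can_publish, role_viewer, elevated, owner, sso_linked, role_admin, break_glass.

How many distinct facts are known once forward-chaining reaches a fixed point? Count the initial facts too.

Round 1: (iv) [role_viewer → mfa_enrolled]; (v) [elevated ∧ can_publish ∧ sso_linked → role_editor]; (vi) [role_viewer → token_valid]; (vii) [break_glass ∧ role_viewer → restricted_mode]. New: mfa_enrolled, role_editor, token_valid, restricted_mode.
Round 2: (ii) [role_editor ∧ restricted_mode → admin_console]; (iii) [role_editor ∧ mfa_enrolled → ip_allowlisted]. New: admin_console, ip_allowlisted.
Closure: {admin_console, break_glass, can_publish, elevated, ip_allowlisted, mfa_enrolled, owner, restricted_mode, role_admin, role_editor, role_viewer, sso_linked, token_valid} — 13 facts.

13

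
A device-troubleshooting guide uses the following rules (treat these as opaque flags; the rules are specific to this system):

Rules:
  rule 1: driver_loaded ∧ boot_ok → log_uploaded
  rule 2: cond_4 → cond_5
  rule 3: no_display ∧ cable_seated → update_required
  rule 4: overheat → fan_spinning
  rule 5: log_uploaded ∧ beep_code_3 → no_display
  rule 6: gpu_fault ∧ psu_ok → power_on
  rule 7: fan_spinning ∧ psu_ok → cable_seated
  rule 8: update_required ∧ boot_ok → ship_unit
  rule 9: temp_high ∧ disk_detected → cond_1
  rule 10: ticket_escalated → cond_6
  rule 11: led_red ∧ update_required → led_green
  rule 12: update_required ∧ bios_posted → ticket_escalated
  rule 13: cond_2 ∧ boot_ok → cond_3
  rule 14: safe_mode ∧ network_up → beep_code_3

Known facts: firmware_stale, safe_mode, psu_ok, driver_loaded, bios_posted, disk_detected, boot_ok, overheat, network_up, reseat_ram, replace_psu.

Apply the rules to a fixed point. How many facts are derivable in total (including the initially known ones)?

Round 1: rule 1 [driver_loaded ∧ boot_ok → log_uploaded]; rule 4 [overheat → fan_spinning]; rule 14 [safe_mode ∧ network_up → beep_code_3]. Adds log_uploaded, fan_spinning, beep_code_3.
Round 2: rule 5 [log_uploaded ∧ beep_code_3 → no_display]; rule 7 [fan_spinning ∧ psu_ok → cable_seated]. Adds no_display, cable_seated.
Round 3: rule 3 [no_display ∧ cable_seated → update_required]. Adds update_required.
Round 4: rule 8 [update_required ∧ boot_ok → ship_unit]; rule 12 [update_required ∧ bios_posted → ticket_escalated]. Adds ship_unit, ticket_escalated.
Round 5: rule 10 [ticket_escalated → cond_6]. Adds cond_6.
Closure: {beep_code_3, bios_posted, boot_ok, cable_seated, cond_6, disk_detected, driver_loaded, fan_spinning, firmware_stale, log_uploaded, network_up, no_display, overheat, psu_ok, replace_psu, reseat_ram, safe_mode, ship_unit, ticket_escalated, update_required} — 20 facts.

20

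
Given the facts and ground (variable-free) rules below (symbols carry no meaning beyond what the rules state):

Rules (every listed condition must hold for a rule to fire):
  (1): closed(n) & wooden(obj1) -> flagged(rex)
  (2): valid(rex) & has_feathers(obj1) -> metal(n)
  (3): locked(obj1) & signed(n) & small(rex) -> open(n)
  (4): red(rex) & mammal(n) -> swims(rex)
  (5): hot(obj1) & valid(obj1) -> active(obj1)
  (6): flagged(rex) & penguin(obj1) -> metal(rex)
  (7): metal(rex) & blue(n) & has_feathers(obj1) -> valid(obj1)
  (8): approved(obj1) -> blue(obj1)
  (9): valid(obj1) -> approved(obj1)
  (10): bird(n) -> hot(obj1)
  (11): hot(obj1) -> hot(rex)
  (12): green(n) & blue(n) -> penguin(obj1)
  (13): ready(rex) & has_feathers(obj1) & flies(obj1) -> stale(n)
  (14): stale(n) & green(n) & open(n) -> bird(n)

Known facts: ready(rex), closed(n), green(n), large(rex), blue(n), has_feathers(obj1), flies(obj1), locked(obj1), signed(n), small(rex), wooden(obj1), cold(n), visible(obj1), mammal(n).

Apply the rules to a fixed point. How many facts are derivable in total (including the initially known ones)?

Round 1 — (1), (3), (12), (13), derive flagged(rex), open(n), penguin(obj1), stale(n).
Round 2 — (6), (14), derive metal(rex), bird(n).
Round 3 — (7), (10), derive valid(obj1), hot(obj1).
Round 4 — (5), (9), (11), derive active(obj1), approved(obj1), hot(rex).
Round 5 — (8), derive blue(obj1).
Closure: {active(obj1), approved(obj1), bird(n), blue(n), blue(obj1), closed(n), cold(n), flagged(rex), flies(obj1), green(n), has_feathers(obj1), hot(obj1), hot(rex), large(rex), locked(obj1), mammal(n), metal(rex), open(n), penguin(obj1), ready(rex), signed(n), small(rex), stale(n), valid(obj1), visible(obj1), wooden(obj1)} — 26 facts.

26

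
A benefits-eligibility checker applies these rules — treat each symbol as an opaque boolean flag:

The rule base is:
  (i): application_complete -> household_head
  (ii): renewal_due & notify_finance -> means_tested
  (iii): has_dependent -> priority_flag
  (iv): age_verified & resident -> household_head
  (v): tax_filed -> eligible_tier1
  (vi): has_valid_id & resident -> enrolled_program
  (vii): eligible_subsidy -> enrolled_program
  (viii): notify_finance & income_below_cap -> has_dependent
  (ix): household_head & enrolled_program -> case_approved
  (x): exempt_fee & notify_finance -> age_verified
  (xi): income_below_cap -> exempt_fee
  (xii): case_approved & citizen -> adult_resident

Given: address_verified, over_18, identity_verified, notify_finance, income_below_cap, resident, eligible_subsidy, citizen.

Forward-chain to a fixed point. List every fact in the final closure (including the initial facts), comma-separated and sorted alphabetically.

Round 1: (vii) [eligible_subsidy -> enrolled_program]; (viii) [notify_finance & income_below_cap -> has_dependent]; (xi) [income_below_cap -> exempt_fee]. New: enrolled_program, has_dependent, exempt_fee.
Round 2: (iii) [has_dependent -> priority_flag]; (x) [exempt_fee & notify_finance -> age_verified]. New: priority_flag, age_verified.
Round 3: (iv) [age_verified & resident -> household_head]. New: household_head.
Round 4: (ix) [household_head & enrolled_program -> case_approved]. New: case_approved.
Round 5: (xii) [case_approved & citizen -> adult_resident]. New: adult_resident.

address_verified, adult_resident, age_verified, case_approved, citizen, eligible_subsidy, enrolled_program, exempt_fee, has_dependent, household_head, identity_verified, income_below_cap, notify_finance, over_18, priority_flag, resident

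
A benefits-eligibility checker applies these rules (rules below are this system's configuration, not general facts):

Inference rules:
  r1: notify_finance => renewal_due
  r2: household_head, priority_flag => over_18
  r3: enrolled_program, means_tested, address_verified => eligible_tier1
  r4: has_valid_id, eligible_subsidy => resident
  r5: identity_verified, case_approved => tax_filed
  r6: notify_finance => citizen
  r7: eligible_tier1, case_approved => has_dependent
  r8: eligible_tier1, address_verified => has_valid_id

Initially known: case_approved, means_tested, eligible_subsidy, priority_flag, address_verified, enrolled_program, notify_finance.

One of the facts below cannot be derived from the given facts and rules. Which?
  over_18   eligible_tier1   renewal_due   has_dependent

over_18

Round 1 — r1, r3, r6, derive renewal_due, eligible_tier1, citizen.
Round 2 — r7, r8, derive has_dependent, has_valid_id.
Round 3 — r4, derive resident.
Derived: eligible_tier1 (round 1), renewal_due (round 1), has_dependent (round 2). over_18 never appears in any round.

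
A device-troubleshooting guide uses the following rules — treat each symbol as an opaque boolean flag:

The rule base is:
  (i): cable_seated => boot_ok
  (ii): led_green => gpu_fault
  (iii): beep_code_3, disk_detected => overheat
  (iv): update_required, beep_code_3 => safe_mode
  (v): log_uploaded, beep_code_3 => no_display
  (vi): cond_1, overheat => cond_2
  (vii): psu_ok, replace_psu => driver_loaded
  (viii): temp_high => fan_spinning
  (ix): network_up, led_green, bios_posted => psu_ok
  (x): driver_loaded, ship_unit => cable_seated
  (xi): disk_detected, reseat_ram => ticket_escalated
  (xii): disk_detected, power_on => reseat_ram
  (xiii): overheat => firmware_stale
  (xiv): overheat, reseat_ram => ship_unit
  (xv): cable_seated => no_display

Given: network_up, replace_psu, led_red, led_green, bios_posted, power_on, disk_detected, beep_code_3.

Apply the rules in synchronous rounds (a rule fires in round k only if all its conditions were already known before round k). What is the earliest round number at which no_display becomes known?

4

Round 1: (ii) [led_green => gpu_fault]; (iii) [beep_code_3, disk_detected => overheat]; (ix) [network_up, led_green, bios_posted => psu_ok]; (xii) [disk_detected, power_on => reseat_ram]. Adds gpu_fault, overheat, psu_ok, reseat_ram.
Round 2: (vii) [psu_ok, replace_psu => driver_loaded]; (xi) [disk_detected, reseat_ram => ticket_escalated]; (xiii) [overheat => firmware_stale]; (xiv) [overheat, reseat_ram => ship_unit]. Adds driver_loaded, ticket_escalated, firmware_stale, ship_unit.
Round 3: (x) [driver_loaded, ship_unit => cable_seated]. Adds cable_seated.
Round 4: (i) [cable_seated => boot_ok]; (xv) [cable_seated => no_display]. Adds boot_ok, no_display.
no_display first appears in round 4.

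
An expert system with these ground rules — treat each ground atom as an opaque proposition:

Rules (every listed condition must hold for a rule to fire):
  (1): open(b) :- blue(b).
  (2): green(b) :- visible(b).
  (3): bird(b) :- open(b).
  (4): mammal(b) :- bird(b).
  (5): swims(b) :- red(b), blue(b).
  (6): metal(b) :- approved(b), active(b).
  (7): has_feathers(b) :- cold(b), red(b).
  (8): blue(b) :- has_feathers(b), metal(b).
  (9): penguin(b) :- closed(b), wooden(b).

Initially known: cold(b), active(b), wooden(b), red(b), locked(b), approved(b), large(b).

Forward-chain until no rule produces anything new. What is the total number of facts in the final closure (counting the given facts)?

14

Round 1 — (6), (7), derive metal(b), has_feathers(b).
Round 2 — (8), derive blue(b).
Round 3 — (1), (5), derive open(b), swims(b).
Round 4 — (3), derive bird(b).
Round 5 — (4), derive mammal(b).
Closure: {active(b), approved(b), bird(b), blue(b), cold(b), has_feathers(b), large(b), locked(b), mammal(b), metal(b), open(b), red(b), swims(b), wooden(b)} — 14 facts.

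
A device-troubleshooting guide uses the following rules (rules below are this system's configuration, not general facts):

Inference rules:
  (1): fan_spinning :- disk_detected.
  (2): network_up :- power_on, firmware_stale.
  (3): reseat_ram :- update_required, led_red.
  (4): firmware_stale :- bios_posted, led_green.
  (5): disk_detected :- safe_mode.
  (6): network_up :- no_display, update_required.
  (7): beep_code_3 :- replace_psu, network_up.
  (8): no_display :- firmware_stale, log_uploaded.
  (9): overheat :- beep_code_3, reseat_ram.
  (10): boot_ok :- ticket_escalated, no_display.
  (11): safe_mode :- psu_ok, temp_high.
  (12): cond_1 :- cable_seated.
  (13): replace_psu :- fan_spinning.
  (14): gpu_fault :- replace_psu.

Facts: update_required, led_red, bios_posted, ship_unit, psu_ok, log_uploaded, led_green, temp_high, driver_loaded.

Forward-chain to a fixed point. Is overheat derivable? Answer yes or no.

Round 1: (3) [reseat_ram :- update_required, led_red.]; (4) [firmware_stale :- bios_posted, led_green.]; (11) [safe_mode :- psu_ok, temp_high.]. New: reseat_ram, firmware_stale, safe_mode.
Round 2: (5) [disk_detected :- safe_mode.]; (8) [no_display :- firmware_stale, log_uploaded.]. New: disk_detected, no_display.
Round 3: (1) [fan_spinning :- disk_detected.]; (6) [network_up :- no_display, update_required.]. New: fan_spinning, network_up.
Round 4: (13) [replace_psu :- fan_spinning.]. New: replace_psu.
Round 5: (7) [beep_code_3 :- replace_psu, network_up.]; (14) [gpu_fault :- replace_psu.]. New: beep_code_3, gpu_fault.
Round 6: (9) [overheat :- beep_code_3, reseat_ram.]. New: overheat.
overheat appears in round 6, so it is derivable.

yes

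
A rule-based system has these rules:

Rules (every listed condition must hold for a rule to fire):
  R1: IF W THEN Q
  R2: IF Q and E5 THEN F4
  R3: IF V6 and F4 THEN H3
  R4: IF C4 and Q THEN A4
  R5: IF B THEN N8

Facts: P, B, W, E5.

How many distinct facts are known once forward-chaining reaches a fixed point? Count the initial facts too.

7

Round 1 fires R1, R5, giving Q, N8.
Round 2 fires R2, giving F4.
Closure: {B, E5, F4, N8, P, Q, W} — 7 facts.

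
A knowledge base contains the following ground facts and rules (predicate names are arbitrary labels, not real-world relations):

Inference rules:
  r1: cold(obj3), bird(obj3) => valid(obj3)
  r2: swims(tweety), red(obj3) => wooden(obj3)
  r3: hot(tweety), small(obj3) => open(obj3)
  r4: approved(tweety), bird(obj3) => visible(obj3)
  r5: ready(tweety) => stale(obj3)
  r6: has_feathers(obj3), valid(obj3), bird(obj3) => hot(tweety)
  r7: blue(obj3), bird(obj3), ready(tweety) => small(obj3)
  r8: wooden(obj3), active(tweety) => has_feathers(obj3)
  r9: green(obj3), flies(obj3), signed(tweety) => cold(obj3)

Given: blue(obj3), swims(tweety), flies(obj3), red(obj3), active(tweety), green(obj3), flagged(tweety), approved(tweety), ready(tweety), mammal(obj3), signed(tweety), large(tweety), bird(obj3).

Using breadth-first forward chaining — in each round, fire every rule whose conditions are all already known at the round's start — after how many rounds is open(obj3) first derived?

[1] r2 [swims(tweety), red(obj3) => wooden(obj3)]; r4 [approved(tweety), bird(obj3) => visible(obj3)]; r5 [ready(tweety) => stale(obj3)]; r7 [blue(obj3), bird(obj3), ready(tweety) => small(obj3)]; r9 [green(obj3), flies(obj3), signed(tweety) => cold(obj3)]. ⇒ new: wooden(obj3), visible(obj3), stale(obj3), small(obj3), cold(obj3).
[2] r1 [cold(obj3), bird(obj3) => valid(obj3)]; r8 [wooden(obj3), active(tweety) => has_feathers(obj3)]. ⇒ new: valid(obj3), has_feathers(obj3).
[3] r6 [has_feathers(obj3), valid(obj3), bird(obj3) => hot(tweety)]. ⇒ new: hot(tweety).
[4] r3 [hot(tweety), small(obj3) => open(obj3)]. ⇒ new: open(obj3).
open(obj3) first appears in round 4.

4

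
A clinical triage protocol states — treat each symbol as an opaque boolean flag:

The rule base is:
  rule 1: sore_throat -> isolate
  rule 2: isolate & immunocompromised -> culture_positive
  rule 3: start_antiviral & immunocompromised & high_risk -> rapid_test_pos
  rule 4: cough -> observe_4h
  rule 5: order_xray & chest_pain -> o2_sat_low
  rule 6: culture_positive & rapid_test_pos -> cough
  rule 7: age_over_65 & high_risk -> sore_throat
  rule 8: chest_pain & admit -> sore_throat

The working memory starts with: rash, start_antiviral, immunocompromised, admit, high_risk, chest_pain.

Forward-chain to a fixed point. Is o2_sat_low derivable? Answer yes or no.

[1] rule 3 [start_antiviral & immunocompromised & high_risk -> rapid_test_pos]; rule 8 [chest_pain & admit -> sore_throat]. ⇒ new: rapid_test_pos, sore_throat.
[2] rule 1 [sore_throat -> isolate]. ⇒ new: isolate.
[3] rule 2 [isolate & immunocompromised -> culture_positive]. ⇒ new: culture_positive.
[4] rule 6 [culture_positive & rapid_test_pos -> cough]. ⇒ new: cough.
[5] rule 4 [cough -> observe_4h]. ⇒ new: observe_4h.
Fixed point reached. o2_sat_low is concluded only by rule 5; rule 5 needs order_xray (never derived).

no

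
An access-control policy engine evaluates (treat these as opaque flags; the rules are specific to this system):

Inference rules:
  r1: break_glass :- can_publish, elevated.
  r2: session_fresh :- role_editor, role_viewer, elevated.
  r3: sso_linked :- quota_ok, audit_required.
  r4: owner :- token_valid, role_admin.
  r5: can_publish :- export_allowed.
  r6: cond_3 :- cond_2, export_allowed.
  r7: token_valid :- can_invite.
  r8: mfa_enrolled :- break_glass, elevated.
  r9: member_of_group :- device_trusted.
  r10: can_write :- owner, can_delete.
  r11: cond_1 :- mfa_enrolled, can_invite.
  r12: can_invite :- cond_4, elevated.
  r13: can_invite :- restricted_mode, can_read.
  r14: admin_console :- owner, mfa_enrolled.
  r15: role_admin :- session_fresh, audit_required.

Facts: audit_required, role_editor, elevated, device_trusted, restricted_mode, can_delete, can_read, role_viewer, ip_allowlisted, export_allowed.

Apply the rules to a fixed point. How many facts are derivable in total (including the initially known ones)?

Round 1 — r2, r5, r9, r13, derive session_fresh, can_publish, member_of_group, can_invite.
Round 2 — r1, r7, r15, derive break_glass, token_valid, role_admin.
Round 3 — r4, r8, derive owner, mfa_enrolled.
Round 4 — r10, r11, r14, derive can_write, cond_1, admin_console.
Closure: {admin_console, audit_required, break_glass, can_delete, can_invite, can_publish, can_read, can_write, cond_1, device_trusted, elevated, export_allowed, ip_allowlisted, member_of_group, mfa_enrolled, owner, restricted_mode, role_admin, role_editor, role_viewer, session_fresh, token_valid} — 22 facts.

22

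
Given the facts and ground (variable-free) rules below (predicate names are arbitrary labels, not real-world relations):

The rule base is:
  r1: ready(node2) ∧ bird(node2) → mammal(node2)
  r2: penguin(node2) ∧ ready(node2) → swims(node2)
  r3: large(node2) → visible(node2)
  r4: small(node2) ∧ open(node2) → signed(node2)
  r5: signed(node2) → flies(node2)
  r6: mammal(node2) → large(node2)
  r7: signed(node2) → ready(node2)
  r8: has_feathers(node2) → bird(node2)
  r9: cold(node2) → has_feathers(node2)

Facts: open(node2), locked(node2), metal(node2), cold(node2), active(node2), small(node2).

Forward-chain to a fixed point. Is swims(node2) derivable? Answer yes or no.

no

Round 1 — r4, r9, derive signed(node2), has_feathers(node2).
Round 2 — r5, r7, r8, derive flies(node2), ready(node2), bird(node2).
Round 3 — r1, derive mammal(node2).
Round 4 — r6, derive large(node2).
Round 5 — r3, derive visible(node2).
Fixed point reached. swims(node2) is concluded only by r2; r2 needs penguin(node2) (never derived).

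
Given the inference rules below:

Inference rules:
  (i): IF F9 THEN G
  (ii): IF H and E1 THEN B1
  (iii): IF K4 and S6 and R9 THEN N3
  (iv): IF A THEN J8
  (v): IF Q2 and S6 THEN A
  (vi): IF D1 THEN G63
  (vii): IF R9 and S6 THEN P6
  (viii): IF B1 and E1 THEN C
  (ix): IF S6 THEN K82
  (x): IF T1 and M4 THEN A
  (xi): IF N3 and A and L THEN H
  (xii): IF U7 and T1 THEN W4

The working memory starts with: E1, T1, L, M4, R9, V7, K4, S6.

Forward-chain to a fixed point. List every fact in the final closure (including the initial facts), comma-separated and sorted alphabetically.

A, B1, C, E1, H, J8, K4, K82, L, M4, N3, P6, R9, S6, T1, V7

Round 1: (iii) [IF K4 and S6 and R9 THEN N3]; (vii) [IF R9 and S6 THEN P6]; (ix) [IF S6 THEN K82]; (x) [IF T1 and M4 THEN A]. New: N3, P6, K82, A.
Round 2: (iv) [IF A THEN J8]; (xi) [IF N3 and A and L THEN H]. New: J8, H.
Round 3: (ii) [IF H and E1 THEN B1]. New: B1.
Round 4: (viii) [IF B1 and E1 THEN C]. New: C.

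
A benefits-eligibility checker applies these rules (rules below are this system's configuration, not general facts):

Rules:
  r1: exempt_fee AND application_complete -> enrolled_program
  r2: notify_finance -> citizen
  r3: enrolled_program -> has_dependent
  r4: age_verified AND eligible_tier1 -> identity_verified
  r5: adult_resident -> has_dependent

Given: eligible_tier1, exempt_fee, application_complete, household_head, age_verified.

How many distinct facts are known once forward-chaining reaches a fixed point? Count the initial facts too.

8

Round 1 fires r1, r4, giving enrolled_program, identity_verified.
Round 2 fires r3, giving has_dependent.
Closure: {age_verified, application_complete, eligible_tier1, enrolled_program, exempt_fee, has_dependent, household_head, identity_verified} — 8 facts.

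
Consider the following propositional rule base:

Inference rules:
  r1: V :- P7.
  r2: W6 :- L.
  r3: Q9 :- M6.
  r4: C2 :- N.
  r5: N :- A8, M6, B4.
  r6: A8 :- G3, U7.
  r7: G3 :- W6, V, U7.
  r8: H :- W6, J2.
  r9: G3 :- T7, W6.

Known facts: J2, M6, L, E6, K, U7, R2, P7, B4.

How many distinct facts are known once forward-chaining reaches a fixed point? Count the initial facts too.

Round 1: r1 [V :- P7.]; r2 [W6 :- L.]; r3 [Q9 :- M6.]. New: V, W6, Q9.
Round 2: r7 [G3 :- W6, V, U7.]; r8 [H :- W6, J2.]. New: G3, H.
Round 3: r6 [A8 :- G3, U7.]. New: A8.
Round 4: r5 [N :- A8, M6, B4.]. New: N.
Round 5: r4 [C2 :- N.]. New: C2.
Closure: {A8, B4, C2, E6, G3, H, J2, K, L, M6, N, P7, Q9, R2, U7, V, W6} — 17 facts.

17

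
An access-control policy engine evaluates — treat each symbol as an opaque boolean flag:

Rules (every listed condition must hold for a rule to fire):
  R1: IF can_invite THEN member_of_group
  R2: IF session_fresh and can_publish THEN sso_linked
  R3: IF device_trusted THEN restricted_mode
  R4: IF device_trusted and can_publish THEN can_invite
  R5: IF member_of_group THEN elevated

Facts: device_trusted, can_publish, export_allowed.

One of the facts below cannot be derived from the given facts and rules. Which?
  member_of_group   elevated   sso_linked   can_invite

sso_linked

Round 1: R3 [IF device_trusted THEN restricted_mode]; R4 [IF device_trusted and can_publish THEN can_invite]. New: restricted_mode, can_invite.
Round 2: R1 [IF can_invite THEN member_of_group]. New: member_of_group.
Round 3: R5 [IF member_of_group THEN elevated]. New: elevated.
Derived: can_invite (round 1), member_of_group (round 2), elevated (round 3). sso_linked never appears in any round.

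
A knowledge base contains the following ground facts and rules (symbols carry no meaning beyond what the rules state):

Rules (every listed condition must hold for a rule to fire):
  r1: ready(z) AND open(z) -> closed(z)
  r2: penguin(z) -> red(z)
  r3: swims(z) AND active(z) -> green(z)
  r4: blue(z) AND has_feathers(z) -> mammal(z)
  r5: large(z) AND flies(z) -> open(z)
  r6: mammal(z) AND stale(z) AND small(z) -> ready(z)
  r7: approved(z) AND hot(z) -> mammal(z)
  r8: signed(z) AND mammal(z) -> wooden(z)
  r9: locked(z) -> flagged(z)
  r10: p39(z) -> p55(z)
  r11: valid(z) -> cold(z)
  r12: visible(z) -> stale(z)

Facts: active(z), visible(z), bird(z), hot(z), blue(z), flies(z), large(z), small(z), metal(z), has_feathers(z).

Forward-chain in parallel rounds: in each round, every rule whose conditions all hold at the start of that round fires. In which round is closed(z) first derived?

Round 1 — r4, r5, r12, derive mammal(z), open(z), stale(z).
Round 2 — r6, derive ready(z).
Round 3 — r1, derive closed(z).
closed(z) first appears in round 3.

3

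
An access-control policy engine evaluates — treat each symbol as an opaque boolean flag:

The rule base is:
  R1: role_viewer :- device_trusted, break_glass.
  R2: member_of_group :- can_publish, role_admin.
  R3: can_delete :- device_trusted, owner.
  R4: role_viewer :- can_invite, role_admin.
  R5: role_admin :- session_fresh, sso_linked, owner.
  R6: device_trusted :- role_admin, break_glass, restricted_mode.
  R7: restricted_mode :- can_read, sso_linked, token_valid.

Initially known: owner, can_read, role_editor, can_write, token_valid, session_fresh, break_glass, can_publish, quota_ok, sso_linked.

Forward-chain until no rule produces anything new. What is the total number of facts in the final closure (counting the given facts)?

16

Round 1 fires R5, R7, giving role_admin, restricted_mode.
Round 2 fires R2, R6, giving member_of_group, device_trusted.
Round 3 fires R1, R3, giving role_viewer, can_delete.
Closure: {break_glass, can_delete, can_publish, can_read, can_write, device_trusted, member_of_group, owner, quota_ok, restricted_mode, role_admin, role_editor, role_viewer, session_fresh, sso_linked, token_valid} — 16 facts.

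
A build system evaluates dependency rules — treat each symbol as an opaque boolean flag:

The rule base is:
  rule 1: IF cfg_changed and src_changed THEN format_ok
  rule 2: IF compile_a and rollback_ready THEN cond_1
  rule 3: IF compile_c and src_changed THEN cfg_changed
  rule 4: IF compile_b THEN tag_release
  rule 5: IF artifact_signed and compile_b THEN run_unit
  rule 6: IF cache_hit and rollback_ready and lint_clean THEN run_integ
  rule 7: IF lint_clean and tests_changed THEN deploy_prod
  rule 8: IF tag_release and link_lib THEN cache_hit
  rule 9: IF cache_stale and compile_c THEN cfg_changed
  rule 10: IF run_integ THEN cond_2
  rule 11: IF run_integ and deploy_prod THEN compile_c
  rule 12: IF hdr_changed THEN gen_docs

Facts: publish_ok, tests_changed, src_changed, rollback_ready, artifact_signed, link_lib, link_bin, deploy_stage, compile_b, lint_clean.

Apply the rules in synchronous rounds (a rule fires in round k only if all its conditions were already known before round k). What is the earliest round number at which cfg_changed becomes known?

Round 1 fires rule 4, rule 5, rule 7, giving tag_release, run_unit, deploy_prod.
Round 2 fires rule 8, giving cache_hit.
Round 3 fires rule 6, giving run_integ.
Round 4 fires rule 10, rule 11, giving cond_2, compile_c.
Round 5 fires rule 3, giving cfg_changed.
cfg_changed first appears in round 5.

5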